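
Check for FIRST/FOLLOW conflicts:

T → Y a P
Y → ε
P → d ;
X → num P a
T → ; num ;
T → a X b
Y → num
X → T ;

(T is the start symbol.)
No FIRST/FOLLOW conflicts.

Nullable non-terminals: Y.

Y: nullable alternative(s) Y → ε; FOLLOW(Y) = { 'a' }
  Y → ε: FIRST \ {ε} = { } — this is the only nullable alternative, skip
  Y → num: FIRST \ {ε} = { 'num' } — disjoint from FOLLOW(Y)

P, T, X have no nullable alternative, so no FIRST/FOLLOW check is needed there.

No FIRST/FOLLOW conflicts found.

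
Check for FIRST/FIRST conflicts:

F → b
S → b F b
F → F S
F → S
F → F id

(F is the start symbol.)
FIRST sets of the non-terminals at (or reachable through a nullable prefix from) the front of some alternative:
  FIRST(F) = { 'b' }
  FIRST(S) = { 'b' }

Productions for F:
  F → b: FIRST = { 'b' }
  F → F S: FIRST = { 'b' }
  F → S: FIRST = { 'b' }
  F → F id: FIRST = { 'b' }
S has only one production, so no FIRST/FIRST conflict is possible there.

Conflict for F: F → b and F → F S
  Overlap: { 'b' }
Conflict for F: F → b and F → S
  Overlap: { 'b' }
Conflict for F: F → b and F → F id
  Overlap: { 'b' }
Conflict for F: F → F S and F → S
  Overlap: { 'b' }
Conflict for F: F → F S and F → F id
  Overlap: { 'b' }
Conflict for F: F → S and F → F id
  Overlap: { 'b' }

Answer: Yes. F → b / F → F S on { 'b' }; F → b / F → S on { 'b' }; F → b / F → F id on { 'b' }; F → F S / F → S on { 'b' }; F → F S / F → F id on { 'b' }; F → S / F → F id on { 'b' }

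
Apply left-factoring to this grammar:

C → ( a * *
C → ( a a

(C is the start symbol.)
Left-factoring transforms A → αβ₁ | αβ₂ into A → αA' and A' → β₁ | β₂
(α is the longest common prefix among the alternatives). Repeat until
no nonterminal has two alternatives with a common prefix.

Round 1: C has alternatives sharing prefix '( a'. Introduce C': C → ( a C'
  Add: C' → * *
  Add: C' → a

No remaining common prefixes — done.

Resulting grammar:
C → ( a C'
C' → * *
C' → a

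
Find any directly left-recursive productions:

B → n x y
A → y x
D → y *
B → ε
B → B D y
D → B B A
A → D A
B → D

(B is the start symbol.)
Yes, B is left-recursive

B → n x y: starts with n
A → y x: starts with y
D → y *: starts with y
B → ε: starts with ε
B → B D y: LEFT RECURSIVE (starts with B)
D → B B A: starts with B
A → D A: starts with D
B → D: starts with D

The grammar has direct left recursion on: B.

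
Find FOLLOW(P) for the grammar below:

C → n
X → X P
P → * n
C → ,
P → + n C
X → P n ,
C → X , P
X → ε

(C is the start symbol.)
In X → X P: P is at the end, add FOLLOW(X)
In X → P n ,: P is followed by n ',', add FIRST(n ',') \ {ε} = { 'n' }
In C → X , P: P is at the end, add FOLLOW(C)

The FOLLOW sets referred to above (computed the same way, to a fixed point):
  FOLLOW(X) = { '*', '+', ',' }
  FOLLOW(C) = { $, '*', '+', ',', 'n' }

Taking the union: FOLLOW(P) = { $, '*', '+', ',', 'n' }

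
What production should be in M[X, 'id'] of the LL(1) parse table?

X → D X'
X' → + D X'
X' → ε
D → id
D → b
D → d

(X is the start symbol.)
To find M[X, 'id'], we find productions for X where 'id' is in the predict set (PREDICT(N → α) = (FIRST(α) \ {ε}) ∪ (FOLLOW(N) if α ⇒* ε)).

Relevant sets:
  FIRST(D) = { 'b', 'd', 'id' }

X → D X': PREDICT = { 'b', 'd', 'id' }
  'id' is in predict set, so this production goes in M[X, 'id']

M[X, 'id'] = X → D X'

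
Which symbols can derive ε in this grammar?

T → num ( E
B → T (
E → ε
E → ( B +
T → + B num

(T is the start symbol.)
{ 'E' }

A non-terminal is nullable if it can derive ε (the empty string): either it has an ε-production, or it has a production whose right-hand side consists entirely of nullable non-terminals.

ε-productions: E → ε
So E is immediately nullable.
No further non-terminal can be added: every production for the remaining non-terminals contains a terminal or a non-nullable non-terminal.
Nullable = { 'E' }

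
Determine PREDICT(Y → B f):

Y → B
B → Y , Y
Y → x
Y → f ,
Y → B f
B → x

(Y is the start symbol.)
{ 'f', 'x' }

PREDICT(Y → B f) = (FIRST(RHS) \ {ε}) ∪ (FOLLOW(Y) if ε ∈ FIRST(RHS), i.e. RHS ⇒* ε)
FIRST(B) = { 'f', 'x' }
FIRST(B f) = { 'f', 'x' }
ε ∉ FIRST(B f), so FOLLOW(Y) is not added.
PREDICT(Y → B f) = { 'f', 'x' }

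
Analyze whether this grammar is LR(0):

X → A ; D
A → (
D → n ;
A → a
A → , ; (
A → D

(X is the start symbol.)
Yes, the grammar is LR(0)

A grammar is LR(0) if no state in the canonical LR(0) collection has:
  - both a shift item (dot before a terminal) and a complete item (shift-reduce conflict), or
  - two or more complete items (reduce-reduce conflict; the accept item [X' → X .] counts as a complete item here).

Augment with X' → X and build the canonical LR(0) collection (I0 = CLOSURE({[X' → . X]}), then GOTO on every symbol after a dot until no new states appear). It has 13 states:
  I0: { [A → . (], [A → . , ; (], [A → . D], [A → . a], [D → . n ;], [X → . A ; D], [X' → . X] }  — shift
  I1: { [A → ( .] }  — reduce
  I2: { [A → , . ; (] }  — shift
  I3: { [X → A . ; D] }  — shift
  I4: { [A → D .] }  — reduce
  I5: { [X' → X .] }  — accept
  I6: { [A → a .] }  — reduce
  I7: { [D → n . ;] }  — shift
  I8: { [D → n ; .] }  — reduce
  I9: { [D → . n ;], [X → A ; . D] }  — shift
  I10: { [X → A ; D .] }  — reduce
  I11: { [A → , ; . (] }  — shift
  I12: { [A → , ; ( .] }  — reduce

Every state is either a pure shift/goto state or contains exactly one complete item and nothing to shift — no conflicts. The grammar is LR(0).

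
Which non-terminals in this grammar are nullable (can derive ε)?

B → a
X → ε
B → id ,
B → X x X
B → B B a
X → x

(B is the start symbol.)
{ 'X' }

A non-terminal is nullable if it can derive ε (the empty string): either it has an ε-production, or it has a production whose right-hand side consists entirely of nullable non-terminals.

ε-productions: X → ε
So X is immediately nullable.
No further non-terminal can be added: every production for the remaining non-terminals contains a terminal or a non-nullable non-terminal.
Nullable = { 'X' }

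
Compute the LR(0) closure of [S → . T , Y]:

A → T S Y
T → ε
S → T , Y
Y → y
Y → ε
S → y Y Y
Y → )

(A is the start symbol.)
To compute CLOSURE, for each item [A → α.Bβ] where B is a non-terminal, add [B → .γ] for all productions B → γ; repeat for the newly added items until nothing changes.

Start with: [S → . T , Y]
  [S → . T , Y] has the dot before T: add [T → .]
No further items can be added.

CLOSURE = { [S → . T , Y], [T → .] }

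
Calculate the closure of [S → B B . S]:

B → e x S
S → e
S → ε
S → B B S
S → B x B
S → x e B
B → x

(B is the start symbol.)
To compute CLOSURE, for each item [A → α.Bβ] where B is a non-terminal, add [B → .γ] for all productions B → γ; repeat for the newly added items until nothing changes.

Start with: [S → B B . S]
  [S → B B . S] has the dot before S: add [S → . e], [S → .], [S → . B B S], [S → . B x B], [S → . x e B]
  [S → . B B S] has the dot before B: add [B → . e x S], [B → . x]
No further items can be added.

CLOSURE = { [B → . e x S], [B → . x], [S → . B B S], [S → . B x B], [S → . e], [S → . x e B], [S → .], [S → B B . S] }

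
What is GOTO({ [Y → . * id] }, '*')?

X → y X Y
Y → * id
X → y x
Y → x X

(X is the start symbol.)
GOTO(I, '*') = CLOSURE({ [A → αX.β] : [A → α.Xβ] ∈ I, X = '*' })

Items with dot before '*', with the dot advanced:
  [Y → . * id] → [Y → * . id]
Closure adds nothing (no advanced item has the dot before a non-terminal).

GOTO = { [Y → * . id] }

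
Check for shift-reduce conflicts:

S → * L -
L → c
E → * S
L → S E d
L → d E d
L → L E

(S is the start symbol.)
A shift-reduce conflict occurs when an LR(0) state has both:
  - a complete (reduce) item [A → α .] (dot at the end), and
  - a shift item [B → β . c γ] (dot before a terminal).

Augment with S' → S and build the canonical LR(0) collection (I0 = CLOSURE({[S' → . S]}), then GOTO on every symbol after a dot until no new states appear). It has 15 states:
  I0: { [S → . * L -], [S' → . S] }  — shift
  I1: { [L → . L E], [L → . S E d], [L → . c], [L → . d E d], [S → * . L -], [S → . * L -] }  — shift
  I2: { [S' → S .] }  — accept
  I3: { [E → . * S], [L → L . E], [S → * L . -] }  — shift
  I4: { [E → . * S], [L → S . E d] }  — shift
  I5: { [L → c .] }  — reduce
  I6: { [E → . * S], [L → d . E d] }  — shift
  I7: { [E → * . S], [S → . * L -] }  — shift
  I8: { [L → d E . d] }  — shift
  I9: { [L → d E d .] }  — reduce
  I10: { [E → * S .] }  — reduce
  I11: { [L → S E . d] }  — shift
  I12: { [L → S E d .] }  — reduce
  I13: { [S → * L - .] }  — reduce
  I14: { [L → L E .] }  — reduce

No state contains both a complete item and a shift item.

Answer: No shift-reduce conflicts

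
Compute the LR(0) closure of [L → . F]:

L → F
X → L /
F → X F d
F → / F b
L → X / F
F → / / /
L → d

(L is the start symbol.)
{ [F → . / / /], [F → . / F b], [F → . X F d], [L → . F], [L → . X / F], [L → . d], [X → . L /] }

To compute CLOSURE, for each item [A → α.Bβ] where B is a non-terminal, add [B → .γ] for all productions B → γ; repeat for the newly added items until nothing changes.

Start with: [L → . F]
  [L → . F] has the dot before F: add [F → . X F d], [F → . / F b], [F → . / / /]
  [F → . X F d] has the dot before X: add [X → . L /]
  [X → . L /] has the dot before L: add [L → . X / F], [L → . d]
No further items can be added.

CLOSURE = { [F → . / / /], [F → . / F b], [F → . X F d], [L → . F], [L → . X / F], [L → . d], [X → . L /] }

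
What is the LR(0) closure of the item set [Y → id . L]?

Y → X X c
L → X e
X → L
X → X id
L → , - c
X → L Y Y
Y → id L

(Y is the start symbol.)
Start with: [Y → id . L]
  [Y → id . L] has the dot before L: add [L → . X e], [L → . , - c]
  [L → . X e] has the dot before X: add [X → . L], [X → . X id], [X → . L Y Y]
No further items can be added.

CLOSURE = { [L → . , - c], [L → . X e], [X → . L Y Y], [X → . L], [X → . X id], [Y → id . L] }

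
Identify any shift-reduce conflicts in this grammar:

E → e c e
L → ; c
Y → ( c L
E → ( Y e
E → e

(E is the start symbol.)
Yes — I3: [E → e .] vs [E → e . c e]

A shift-reduce conflict occurs when an LR(0) state has both:
  - a complete (reduce) item [A → α .] (dot at the end), and
  - a shift item [B → β . c γ] (dot before a terminal).

Augment with E' → E and build the canonical LR(0) collection (I0 = CLOSURE({[E' → . E]}), then GOTO on every symbol after a dot until no new states appear). It has 13 states:
  I0: { [E → . ( Y e], [E → . e c e], [E → . e], [E' → . E] }  — shift
  I1: { [E → ( . Y e], [Y → . ( c L] }  — shift
  I2: { [E' → E .] }  — accept
  I3: { [E → e . c e], [E → e .] }  — shift, reduce
  I4: { [E → e c . e] }  — shift
  I5: { [E → e c e .] }  — reduce
  I6: { [Y → ( . c L] }  — shift
  I7: { [E → ( Y . e] }  — shift
  I8: { [E → ( Y e .] }  — reduce
  I9: { [L → . ; c], [Y → ( c . L] }  — shift
  I10: { [L → ; . c] }  — shift
  I11: { [Y → ( c L .] }  — reduce
  I12: { [L → ; c .] }  — reduce

I3 contains reduce item [E → e .] and shift item [E → e . c e] — shift-reduce conflict.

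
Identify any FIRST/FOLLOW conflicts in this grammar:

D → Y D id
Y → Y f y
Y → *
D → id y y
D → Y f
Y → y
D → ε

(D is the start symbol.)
Yes. D → id y y with FOLLOW(D) on { 'id' }

A FIRST/FOLLOW conflict occurs when a non-terminal N has a nullable alternative N → β (β ⇒* ε) and another alternative N → α with FIRST(α) ∩ FOLLOW(N) ≠ ∅: on such a lookahead the parser cannot decide between expanding α and letting N vanish via β.

Nullable non-terminals: D.
FIRST sets used below: FIRST(Y) = { '*', 'y' }

D: nullable alternative(s) D → ε; FOLLOW(D) = { $, 'id' }
  D → Y D id: FIRST \ {ε} = { '*', 'y' } — disjoint from FOLLOW(D)
  D → id y y: FIRST \ {ε} = { 'id' } — overlaps FOLLOW(D) on { 'id' }: CONFLICT
  D → Y f: FIRST \ {ε} = { '*', 'y' } — disjoint from FOLLOW(D)
  D → ε: FIRST \ {ε} = { } — this is the only nullable alternative, skip

Y has no nullable alternative, so no FIRST/FOLLOW check is needed there.

So the grammar has 1 FIRST/FOLLOW conflict (marked CONFLICT above).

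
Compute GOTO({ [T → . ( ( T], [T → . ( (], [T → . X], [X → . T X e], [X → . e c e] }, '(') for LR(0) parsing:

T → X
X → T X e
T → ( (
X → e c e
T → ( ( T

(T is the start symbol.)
GOTO(I, '(') = CLOSURE({ [A → αX.β] : [A → α.Xβ] ∈ I, X = '(' })

Items with dot before '(', with the dot advanced:
  [T → . ( (] → [T → ( . (]
  [T → . ( ( T] → [T → ( . ( T]
Closure adds nothing (no advanced item has the dot before a non-terminal).

GOTO = { [T → ( . ( T], [T → ( . (] }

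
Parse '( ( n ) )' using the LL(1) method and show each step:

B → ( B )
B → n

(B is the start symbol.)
LL(1) parsing maintains a stack (initially the start symbol over $) and the input. At each step: if the stack top is a terminal, match it against the current input token; if it is a non-terminal N, replace it with the RHS of M[N, lookahead] (the unique production whose predict set contains the lookahead).

Stack is shown with the top on the left.

Stack      Input        Action
------------------------------
B $        ( ( n ) ) $  output B → ( B )
( B ) $    ( ( n ) ) $  match '('
B ) $      ( n ) ) $    output B → ( B )
( B ) ) $  ( n ) ) $    match '('
B ) ) $    n ) ) $      output B → n
n ) ) $    n ) ) $      match 'n'
) ) $      ) ) $        match ')'
) $        ) $          match ')'
$          $            accept

The string is accepted.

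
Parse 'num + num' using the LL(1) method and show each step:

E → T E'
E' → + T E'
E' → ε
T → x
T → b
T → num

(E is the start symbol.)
LL(1) parsing maintains a stack (initially the start symbol over $) and the input. At each step: if the stack top is a terminal, match it against the current input token; if it is a non-terminal N, replace it with the RHS of M[N, lookahead] (the unique production whose predict set contains the lookahead).

Stack is shown with the top on the left.

Stack     Input        Action
-----------------------------
E $       num + num $  output E → T E'
T E' $    num + num $  output T → num
num E' $  num + num $  match 'num'
E' $      + num $      output E' → + T E'
+ T E' $  + num $      match '+'
T E' $    num $        output T → num
num E' $  num $        match 'num'
E' $      $            output E' → ε
$         $            accept

The string is accepted.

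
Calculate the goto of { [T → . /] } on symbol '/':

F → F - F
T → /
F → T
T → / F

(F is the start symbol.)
GOTO(I, '/') = CLOSURE({ [A → αX.β] : [A → α.Xβ] ∈ I, X = '/' })

Items with dot before '/', with the dot advanced:
  [T → . /] → [T → / .]
Closure adds nothing (no advanced item has the dot before a non-terminal).

GOTO = { [T → / .] }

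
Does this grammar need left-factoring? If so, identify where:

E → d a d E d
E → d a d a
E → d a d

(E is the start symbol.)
Left-factoring is needed when two productions for the same non-terminal
share a common prefix on the right-hand side.

Productions for E:
  E → d a d E d
  E → d a d a
  E → d a d

Found common prefix 'd a d' in productions for E

Answer: Yes, E has productions with common prefix 'd a d'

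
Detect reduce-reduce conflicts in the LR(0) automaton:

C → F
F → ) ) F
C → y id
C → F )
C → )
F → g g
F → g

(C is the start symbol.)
No reduce-reduce conflicts

A reduce-reduce conflict occurs when an LR(0) state has two complete items [A → α .] and [B → β .] — both call for a reduction, and with no lookahead the parser cannot choose between them.

Augment with C' → C and build the canonical LR(0) collection (I0 = CLOSURE({[C' → . C]}), then GOTO on every symbol after a dot until no new states appear). It has 12 states:
  I0: { [C → . )], [C → . F )], [C → . F], [C → . y id], [C' → . C], [F → . ) ) F], [F → . g g], [F → . g] }  — shift
  I1: { [C → ) .], [F → ) . ) F] }  — shift, reduce
  I2: { [C' → C .] }  — accept
  I3: { [C → F . )], [C → F .] }  — shift, reduce
  I4: { [F → g . g], [F → g .] }  — shift, reduce
  I5: { [C → y . id] }  — shift
  I6: { [C → y id .] }  — reduce
  I7: { [F → g g .] }  — reduce
  I8: { [C → F ) .] }  — reduce
  I9: { [F → ) ) . F], [F → . ) ) F], [F → . g g], [F → . g] }  — shift
  I10: { [F → ) . ) F] }  — shift
  I11: { [F → ) ) F .] }  — reduce

No state contains more than one complete item.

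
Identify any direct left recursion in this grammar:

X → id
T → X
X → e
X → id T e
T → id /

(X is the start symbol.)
No direct left recursion

Direct left recursion occurs when N → N α for some non-terminal N (the right-hand side begins with the left-hand side itself).

X → id: starts with id
T → X: starts with X
X → e: starts with e
X → id T e: starts with id
T → id /: starts with id

No direct left recursion found.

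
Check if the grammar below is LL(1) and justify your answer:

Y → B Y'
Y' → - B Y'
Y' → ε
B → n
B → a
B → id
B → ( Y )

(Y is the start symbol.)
Relevant sets:
  FOLLOW(Y') = { $, ')' }

For Y':
  PREDICT(Y' → '-' B Y') = { '-' }
  PREDICT(Y' → ε) = { $, ')' }
For B:
  PREDICT(B → n) = { 'n' }
  PREDICT(B → a) = { 'a' }
  PREDICT(B → id) = { 'id' }
  PREDICT(B → '(' Y ')') = { '(' }
Y has a single production, so nothing to check there.

All predict sets are disjoint. The grammar IS LL(1).

Answer: Yes, the grammar is LL(1).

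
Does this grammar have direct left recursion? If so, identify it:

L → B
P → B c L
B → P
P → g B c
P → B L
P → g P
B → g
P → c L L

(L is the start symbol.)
L → B: starts with B
P → B c L: starts with B
B → P: starts with P
P → g B c: starts with g
P → B L: starts with B
P → g P: starts with g
B → g: starts with g
P → c L L: starts with c

No direct left recursion found.

Answer: No direct left recursion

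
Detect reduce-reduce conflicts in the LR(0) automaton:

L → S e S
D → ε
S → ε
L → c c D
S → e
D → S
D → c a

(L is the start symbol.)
Yes — I5: [D → .] vs [S → .]

A reduce-reduce conflict occurs when an LR(0) state has two complete items [A → α .] and [B → β .] — both call for a reduction, and with no lookahead the parser cannot choose between them.

Augment with L' → L and build the canonical LR(0) collection (I0 = CLOSURE({[L' → . L]}), then GOTO on every symbol after a dot until no new states appear). It has 12 states:
  I0: { [L → . S e S], [L → . c c D], [L' → . L], [S → . e], [S → .] }  — shift, reduce
  I1: { [L' → L .] }  — accept
  I2: { [L → S . e S] }  — shift
  I3: { [L → c . c D] }  — shift
  I4: { [S → e .] }  — reduce
  I5: { [D → . S], [D → . c a], [D → .], [L → c c . D], [S → . e], [S → .] }  — shift, 2 reduces
  I6: { [L → c c D .] }  — reduce
  I7: { [D → S .] }  — reduce
  I8: { [D → c . a] }  — shift
  I9: { [D → c a .] }  — reduce
  I10: { [L → S e . S], [S → . e], [S → .] }  — shift, reduce
  I11: { [L → S e S .] }  — reduce

I5 contains complete items [D → .], [S → .] — reduce-reduce conflict.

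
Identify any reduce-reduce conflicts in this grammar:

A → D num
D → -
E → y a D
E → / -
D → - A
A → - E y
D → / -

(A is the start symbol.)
A reduce-reduce conflict occurs when an LR(0) state has two complete items [A → α .] and [B → β .] — both call for a reduction, and with no lookahead the parser cannot choose between them.

Augment with A' → A and build the canonical LR(0) collection (I0 = CLOSURE({[A' → . A]}), then GOTO on every symbol after a dot until no new states appear). It has 16 states:
  I0: { [A → . - E y], [A → . D num], [A' → . A], [D → . - A], [D → . -], [D → . / -] }  — shift
  I1: { [A → - . E y], [A → . - E y], [A → . D num], [D → - . A], [D → - .], [D → . - A], [D → . -], [D → . / -], [E → . / -], [E → . y a D] }  — shift, reduce
  I2: { [D → / . -] }  — shift
  I3: { [A' → A .] }  — accept
  I4: { [A → D . num] }  — shift
  I5: { [A → D num .] }  — reduce
  I6: { [D → / - .] }  — reduce
  I7: { [D → / . -], [E → / . -] }  — shift
  I8: { [D → - A .] }  — reduce
  I9: { [A → - E . y] }  — shift
  I10: { [E → y . a D] }  — shift
  I11: { [D → . - A], [D → . -], [D → . / -], [E → y a . D] }  — shift
  I12: { [A → . - E y], [A → . D num], [D → - . A], [D → - .], [D → . - A], [D → . -], [D → . / -] }  — shift, reduce
  I13: { [E → y a D .] }  — reduce
  I14: { [A → - E y .] }  — reduce
  I15: { [D → / - .], [E → / - .] }  — 2 reduces

I15 contains complete items [D → / - .], [E → / - .] — reduce-reduce conflict.

Answer: Yes — I15: [D → / - .] vs [E → / - .]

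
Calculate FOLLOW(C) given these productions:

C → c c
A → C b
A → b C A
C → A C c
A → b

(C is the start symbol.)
{ $, 'b', 'c' }

To compute FOLLOW(C), find every occurrence of C on a right-hand side N → α C β: add FIRST(β) \ {ε}, and if β is empty or nullable also add FOLLOW(N). Iterate to a fixed point.

C is the start symbol, so $ ∈ FOLLOW(C).
In A → C b: C is followed by b, add FIRST(b) \ {ε} = { 'b' }
In A → b C A: C is followed by A, add FIRST(A) \ {ε} = { 'b', 'c' }
In C → A C c: C is followed by c, add FIRST(c) \ {ε} = { 'c' }

Taking the union: FOLLOW(C) = { $, 'b', 'c' }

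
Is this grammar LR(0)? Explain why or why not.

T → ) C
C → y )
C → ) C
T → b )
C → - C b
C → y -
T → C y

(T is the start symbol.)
A grammar is LR(0) if no state in the canonical LR(0) collection has:
  - both a shift item (dot before a terminal) and a complete item (shift-reduce conflict), or
  - two or more complete items (reduce-reduce conflict; the accept item [T' → T .] counts as a complete item here).

Augment with T' → T and build the canonical LR(0) collection (I0 = CLOSURE({[T' → . T]}), then GOTO on every symbol after a dot until no new states appear). It has 16 states:
  I0: { [C → . ) C], [C → . - C b], [C → . y )], [C → . y -], [T → . ) C], [T → . C y], [T → . b )], [T' → . T] }  — shift
  I1: { [C → ) . C], [C → . ) C], [C → . - C b], [C → . y )], [C → . y -], [T → ) . C] }  — shift
  I2: { [C → - . C b], [C → . ) C], [C → . - C b], [C → . y )], [C → . y -] }  — shift
  I3: { [T → C . y] }  — shift
  I4: { [T' → T .] }  — accept
  I5: { [T → b . )] }  — shift
  I6: { [C → y . )], [C → y . -] }  — shift
  I7: { [C → y ) .] }  — reduce
  I8: { [C → y - .] }  — reduce
  I9: { [T → b ) .] }  — reduce
  I10: { [T → C y .] }  — reduce
  I11: { [C → ) . C], [C → . ) C], [C → . - C b], [C → . y )], [C → . y -] }  — shift
  I12: { [C → - C . b] }  — shift
  I13: { [C → - C b .] }  — reduce
  I14: { [C → ) C .] }  — reduce
  I15: { [C → ) C .], [T → ) C .] }  — 2 reduces

Conflict in state I15:
  Reduce-reduce conflict: [C → ) C .] and [T → ) C .]
So the grammar is NOT LR(0).

Answer: No. Reduce-reduce conflict: [C → ) C .] and [T → ) C .]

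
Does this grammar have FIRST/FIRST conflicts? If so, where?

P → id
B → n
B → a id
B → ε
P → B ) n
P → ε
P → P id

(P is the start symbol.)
A FIRST/FIRST conflict occurs when two productions N → α and N → β for the same non-terminal have FIRST(α) ∩ FIRST(β) ≠ ∅ (with ε ∈ FIRST of a nullable right-hand side, so two nullable alternatives also conflict).

FIRST sets of the non-terminals at (or reachable through a nullable prefix from) the front of some alternative:
  FIRST(B) = { 'a', 'n', ε }
  FIRST(P) = { ')', 'a', 'id', 'n', ε }

Productions for P:
  P → id: FIRST = { 'id' }
  P → B ) n: FIRST = { ')', 'a', 'n' }
  P → ε: FIRST = { ε }
  P → P id: FIRST = { ')', 'a', 'id', 'n' }
Productions for B:
  B → n: FIRST = { 'n' }
  B → a id: FIRST = { 'a' }
  B → ε: FIRST = { ε }

Conflict for P: P → id and P → P id
  Overlap: { 'id' }
Conflict for P: P → B ) n and P → P id
  Overlap: { ')', 'a', 'n' }

Answer: Yes. P → id / P → P id on { 'id' }; P → B ')' n / P → P id on { ')', 'a', 'n' }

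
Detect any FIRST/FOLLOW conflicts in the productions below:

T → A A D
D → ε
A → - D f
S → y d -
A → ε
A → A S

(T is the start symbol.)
A FIRST/FOLLOW conflict occurs when a non-terminal N has a nullable alternative N → β (β ⇒* ε) and another alternative N → α with FIRST(α) ∩ FOLLOW(N) ≠ ∅: on such a lookahead the parser cannot decide between expanding α and letting N vanish via β.

Nullable non-terminals: A, D, T.
FIRST sets used below: FIRST(A) = { '-', 'y', ε }, FIRST(S) = { 'y' }

A: nullable alternative(s) A → ε; FOLLOW(A) = { $, '-', 'y' }
  A → - D f: FIRST \ {ε} = { '-' } — overlaps FOLLOW(A) on { '-' }: CONFLICT
  A → ε: FIRST \ {ε} = { } — this is the only nullable alternative, skip
  A → A S: FIRST \ {ε} = { '-', 'y' } — overlaps FOLLOW(A) on { '-', 'y' }: CONFLICT
D has a nullable alternative but only one production, so nothing to check.
T has a nullable alternative but only one production, so nothing to check.

S has no nullable alternative, so no FIRST/FOLLOW check is needed there.

So the grammar has 2 FIRST/FOLLOW conflicts (marked CONFLICT above).

Answer: Yes. A → '-' D f with FOLLOW(A) on { '-' }; A → A S with FOLLOW(A) on { '-', 'y' }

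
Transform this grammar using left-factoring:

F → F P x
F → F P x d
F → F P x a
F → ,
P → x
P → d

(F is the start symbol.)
Left-factoring transforms A → αβ₁ | αβ₂ into A → αA' and A' → β₁ | β₂
(α is the longest common prefix among the alternatives). Repeat until
no nonterminal has two alternatives with a common prefix.

Round 1: F has alternatives sharing prefix 'F P x'. Introduce F': F → F P x F'
  Add: F' → ε
  Add: F' → d
  Add: F' → a

No remaining common prefixes — done.

Resulting grammar:
F → F P x F'
F' → ε
F' → d
F' → a
F → ,
P → x
P → d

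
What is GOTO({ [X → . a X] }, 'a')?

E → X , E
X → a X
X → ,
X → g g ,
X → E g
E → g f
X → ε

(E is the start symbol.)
{ [E → . X , E], [E → . g f], [X → . ,], [X → . E g], [X → . a X], [X → . g g ,], [X → .], [X → a . X] }

GOTO(I, 'a') = CLOSURE({ [A → αX.β] : [A → α.Xβ] ∈ I, X = 'a' })

Items with dot before 'a', with the dot advanced:
  [X → . a X] → [X → a . X]
Closure of the advanced items:
  [X → a . X] has the dot before X: add [X → . a X], [X → . ,], [X → . g g ,], [X → . E g], [X → .]
  [X → . E g] has the dot before E: add [E → . X , E], [E → . g f]

GOTO = { [E → . X , E], [E → . g f], [X → . ,], [X → . E g], [X → . a X], [X → . g g ,], [X → .], [X → a . X] }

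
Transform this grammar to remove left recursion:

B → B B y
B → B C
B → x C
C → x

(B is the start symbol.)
B → x C B'
B' → B y B'
B' → C B'
B' → ε
C → x

B is directly left-recursive. The standard transformation for
  A → A α₁ | ... | A α_m | β₁ | ... | β_n
is
  A  → β₁ A' | ... | β_n A'
  A' → α₁ A' | ... | α_m A' | ε

B → x C becomes B → x C B'
B → B B y becomes B' → B y B'
B → B C becomes B' → C B'
Add B' → ε

Productions for other non-terminals are unchanged:
  C → x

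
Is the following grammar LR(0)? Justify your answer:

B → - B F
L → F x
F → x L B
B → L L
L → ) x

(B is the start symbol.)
Yes, the grammar is LR(0)

A grammar is LR(0) if no state in the canonical LR(0) collection has:
  - both a shift item (dot before a terminal) and a complete item (shift-reduce conflict), or
  - two or more complete items (reduce-reduce conflict; the accept item [B' → B .] counts as a complete item here).

Augment with B' → B and build the canonical LR(0) collection (I0 = CLOSURE({[B' → . B]}), then GOTO on every symbol after a dot until no new states appear). It has 14 states:
  I0: { [B → . - B F], [B → . L L], [B' → . B], [F → . x L B], [L → . ) x], [L → . F x] }  — shift
  I1: { [L → ) . x] }  — shift
  I2: { [B → - . B F], [B → . - B F], [B → . L L], [F → . x L B], [L → . ) x], [L → . F x] }  — shift
  I3: { [B' → B .] }  — accept
  I4: { [L → F . x] }  — shift
  I5: { [B → L . L], [F → . x L B], [L → . ) x], [L → . F x] }  — shift
  I6: { [F → . x L B], [F → x . L B], [L → . ) x], [L → . F x] }  — shift
  I7: { [B → . - B F], [B → . L L], [F → . x L B], [F → x L . B], [L → . ) x], [L → . F x] }  — shift
  I8: { [F → x L B .] }  — reduce
  I9: { [B → L L .] }  — reduce
  I10: { [L → F x .] }  — reduce
  I11: { [B → - B . F], [F → . x L B] }  — shift
  I12: { [B → - B F .] }  — reduce
  I13: { [L → ) x .] }  — reduce

Every state is either a pure shift/goto state or contains exactly one complete item and nothing to shift — no conflicts. The grammar is LR(0).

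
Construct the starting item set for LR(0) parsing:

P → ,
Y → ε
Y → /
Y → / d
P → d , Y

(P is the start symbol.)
First, augment the grammar with P' → P
I₀ = CLOSURE({ [P' → . P] }):
  [P' → . P] has the dot before P: add [P → . ,], [P → . d , Y]
No further items can be added.

I₀ = { [P → . ,], [P → . d , Y], [P' → . P] }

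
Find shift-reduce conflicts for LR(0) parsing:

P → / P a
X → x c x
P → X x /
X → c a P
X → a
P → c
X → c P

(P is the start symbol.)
A shift-reduce conflict occurs when an LR(0) state has both:
  - a complete (reduce) item [A → α .] (dot at the end), and
  - a shift item [B → β . c γ] (dot before a terminal).

Augment with P' → P and build the canonical LR(0) collection (I0 = CLOSURE({[P' → . P]}), then GOTO on every symbol after a dot until no new states appear). It has 16 states:
  I0: { [P → . / P a], [P → . X x /], [P → . c], [P' → . P], [X → . a], [X → . c P], [X → . c a P], [X → . x c x] }  — shift
  I1: { [P → . / P a], [P → . X x /], [P → . c], [P → / . P a], [X → . a], [X → . c P], [X → . c a P], [X → . x c x] }  — shift
  I2: { [P' → P .] }  — accept
  I3: { [P → X . x /] }  — shift
  I4: { [X → a .] }  — reduce
  I5: { [P → . / P a], [P → . X x /], [P → . c], [P → c .], [X → . a], [X → . c P], [X → . c a P], [X → . x c x], [X → c . P], [X → c . a P] }  — shift, reduce
  I6: { [X → x . c x] }  — shift
  I7: { [X → x c . x] }  — shift
  I8: { [X → x c x .] }  — reduce
  I9: { [X → c P .] }  — reduce
  I10: { [P → . / P a], [P → . X x /], [P → . c], [X → . a], [X → . c P], [X → . c a P], [X → . x c x], [X → a .], [X → c a . P] }  — shift, reduce
  I11: { [X → c a P .] }  — reduce
  I12: { [P → X x . /] }  — shift
  I13: { [P → X x / .] }  — reduce
  I14: { [P → / P . a] }  — shift
  I15: { [P → / P a .] }  — reduce

I5 contains reduce item [P → c .] and shift items [P → . / P a], [P → . c], [X → . a], [X → . c P], [X → . c a P], [X → c . a P], [X → . x c x] — shift-reduce conflict.
I10 contains reduce item [X → a .] and shift items [P → . / P a], [P → . c], [X → . a], [X → . c P], [X → . c a P], [X → . x c x] — shift-reduce conflict.

Answer: Yes — I5: [P → c .] vs [P → . / P a]; I10: [X → a .] vs [P → . / P a]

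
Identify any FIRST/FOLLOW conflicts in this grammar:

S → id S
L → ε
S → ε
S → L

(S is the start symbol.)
No FIRST/FOLLOW conflicts.

A FIRST/FOLLOW conflict occurs when a non-terminal N has a nullable alternative N → β (β ⇒* ε) and another alternative N → α with FIRST(α) ∩ FOLLOW(N) ≠ ∅: on such a lookahead the parser cannot decide between expanding α and letting N vanish via β.

Nullable non-terminals: L, S.
FIRST sets used below: FIRST(L) = { ε }
L has a nullable alternative but only one production, so nothing to check.

S: nullable alternative(s) S → ε, S → L; FOLLOW(S) = { $ }
  S → id S: FIRST \ {ε} = { 'id' } — disjoint from FOLLOW(S)
  S → ε: FIRST \ {ε} = { } — disjoint from FOLLOW(S)
  S → L: FIRST \ {ε} = { } — disjoint from FOLLOW(S)

No FIRST/FOLLOW conflicts found.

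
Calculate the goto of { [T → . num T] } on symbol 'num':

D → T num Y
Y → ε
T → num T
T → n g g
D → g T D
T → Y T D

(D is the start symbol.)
{ [T → . Y T D], [T → . n g g], [T → . num T], [T → num . T], [Y → .] }

GOTO(I, 'num') = CLOSURE({ [A → αX.β] : [A → α.Xβ] ∈ I, X = 'num' })

Items with dot before 'num', with the dot advanced:
  [T → . num T] → [T → num . T]
Closure of the advanced items:
  [T → num . T] has the dot before T: add [T → . num T], [T → . n g g], [T → . Y T D]
  [T → . Y T D] has the dot before Y: add [Y → .]

GOTO = { [T → . Y T D], [T → . n g g], [T → . num T], [T → num . T], [Y → .] }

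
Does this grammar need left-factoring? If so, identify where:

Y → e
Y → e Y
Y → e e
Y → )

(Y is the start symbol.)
Left-factoring is needed when two productions for the same non-terminal
share a common prefix on the right-hand side.

Productions for Y:
  Y → e
  Y → e Y
  Y → e e
  Y → )

Found common prefix 'e' in productions for Y

Answer: Yes, Y has productions with common prefix 'e'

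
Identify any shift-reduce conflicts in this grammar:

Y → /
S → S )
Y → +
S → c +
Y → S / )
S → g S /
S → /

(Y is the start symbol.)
Augment with Y' → Y and build the canonical LR(0) collection (I0 = CLOSURE({[Y' → . Y]}), then GOTO on every symbol after a dot until no new states appear). It has 14 states:
  I0: { [S → . /], [S → . S )], [S → . c +], [S → . g S /], [Y → . +], [Y → . /], [Y → . S / )], [Y' → . Y] }  — shift
  I1: { [Y → + .] }  — reduce
  I2: { [S → / .], [Y → / .] }  — 2 reduces
  I3: { [S → S . )], [Y → S . / )] }  — shift
  I4: { [Y' → Y .] }  — accept
  I5: { [S → c . +] }  — shift
  I6: { [S → . /], [S → . S )], [S → . c +], [S → . g S /], [S → g . S /] }  — shift
  I7: { [S → / .] }  — reduce
  I8: { [S → S . )], [S → g S . /] }  — shift
  I9: { [S → S ) .] }  — reduce
  I10: { [S → g S / .] }  — reduce
  I11: { [S → c + .] }  — reduce
  I12: { [Y → S / . )] }  — shift
  I13: { [Y → S / ) .] }  — reduce

No state contains both a complete item and a shift item.

Answer: No shift-reduce conflicts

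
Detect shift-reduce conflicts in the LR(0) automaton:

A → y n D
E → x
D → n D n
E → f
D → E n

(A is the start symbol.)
No shift-reduce conflicts

Augment with A' → A and build the canonical LR(0) collection (I0 = CLOSURE({[A' → . A]}), then GOTO on every symbol after a dot until no new states appear). It has 12 states:
  I0: { [A → . y n D], [A' → . A] }  — shift
  I1: { [A' → A .] }  — accept
  I2: { [A → y . n D] }  — shift
  I3: { [A → y n . D], [D → . E n], [D → . n D n], [E → . f], [E → . x] }  — shift
  I4: { [A → y n D .] }  — reduce
  I5: { [D → E . n] }  — shift
  I6: { [E → f .] }  — reduce
  I7: { [D → . E n], [D → . n D n], [D → n . D n], [E → . f], [E → . x] }  — shift
  I8: { [E → x .] }  — reduce
  I9: { [D → n D . n] }  — shift
  I10: { [D → n D n .] }  — reduce
  I11: { [D → E n .] }  — reduce

No state contains both a complete item and a shift item.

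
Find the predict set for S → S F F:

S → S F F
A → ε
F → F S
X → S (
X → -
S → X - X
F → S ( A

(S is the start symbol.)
PREDICT(S → S F F) = (FIRST(RHS) \ {ε}) ∪ (FOLLOW(S) if ε ∈ FIRST(RHS), i.e. RHS ⇒* ε)
FIRST(S) = { '-' }
FIRST(S F F) = { '-' }
ε ∉ FIRST(S F F), so FOLLOW(S) is not added.
PREDICT(S → S F F) = { '-' }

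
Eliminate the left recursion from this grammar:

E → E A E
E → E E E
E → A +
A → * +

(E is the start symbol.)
E is directly left-recursive. The standard transformation for
  A → A α₁ | ... | A α_m | β₁ | ... | β_n
is
  A  → β₁ A' | ... | β_n A'
  A' → α₁ A' | ... | α_m A' | ε

E → A + becomes E → A + E'
E → E A E becomes E' → A E E'
E → E E E becomes E' → E E E'
Add E' → ε

Productions for other non-terminals are unchanged:
  A → * +

Resulting grammar:
E → A + E'
E' → A E E'
E' → E E E'
E' → ε
A → * +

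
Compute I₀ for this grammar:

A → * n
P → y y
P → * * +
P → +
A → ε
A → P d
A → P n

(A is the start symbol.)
{ [A → . * n], [A → . P d], [A → . P n], [A → .], [A' → . A], [P → . * * +], [P → . +], [P → . y y] }

First, augment the grammar with A' → A
I₀ = CLOSURE({ [A' → . A] }):
  [A' → . A] has the dot before A: add [A → . * n], [A → .], [A → . P d], [A → . P n]
  [A → . P d] has the dot before P: add [P → . y y], [P → . * * +], [P → . +]
No further items can be added.

I₀ = { [A → . * n], [A → . P d], [A → . P n], [A → .], [A' → . A], [P → . * * +], [P → . +], [P → . y y] }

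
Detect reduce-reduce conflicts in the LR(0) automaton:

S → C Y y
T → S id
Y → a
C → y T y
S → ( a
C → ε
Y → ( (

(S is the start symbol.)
No reduce-reduce conflicts

Augment with S' → S and build the canonical LR(0) collection (I0 = CLOSURE({[S' → . S]}), then GOTO on every symbol after a dot until no new states appear). It has 15 states:
  I0: { [C → . y T y], [C → .], [S → . ( a], [S → . C Y y], [S' → . S] }  — shift, reduce
  I1: { [S → ( . a] }  — shift
  I2: { [S → C . Y y], [Y → . ( (], [Y → . a] }  — shift
  I3: { [S' → S .] }  — accept
  I4: { [C → . y T y], [C → .], [C → y . T y], [S → . ( a], [S → . C Y y], [T → . S id] }  — shift, reduce
  I5: { [T → S . id] }  — shift
  I6: { [C → y T . y] }  — shift
  I7: { [C → y T y .] }  — reduce
  I8: { [T → S id .] }  — reduce
  I9: { [Y → ( . (] }  — shift
  I10: { [S → C Y . y] }  — shift
  I11: { [Y → a .] }  — reduce
  I12: { [S → C Y y .] }  — reduce
  I13: { [Y → ( ( .] }  — reduce
  I14: { [S → ( a .] }  — reduce

No state contains more than one complete item.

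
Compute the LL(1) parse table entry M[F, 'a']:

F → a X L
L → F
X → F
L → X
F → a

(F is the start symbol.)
To find M[F, 'a'], we find productions for F where 'a' is in the predict set (PREDICT(N → α) = (FIRST(α) \ {ε}) ∪ (FOLLOW(N) if α ⇒* ε)).

F → a X L: PREDICT = { 'a' }
  'a' is in predict set, so this production goes in M[F, 'a']
F → a: PREDICT = { 'a' }
  'a' is in predict set, so this production goes in M[F, 'a']

M[F, 'a'] = F → a X L, F → a  (a multiply-defined cell — the grammar is not LL(1))

Answer: F → a X L, F → a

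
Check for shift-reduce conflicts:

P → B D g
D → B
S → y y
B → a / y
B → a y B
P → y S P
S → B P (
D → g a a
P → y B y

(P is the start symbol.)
Yes — I11: [P → y B y .] vs [B → . a / y]

Augment with P' → P and build the canonical LR(0) collection (I0 = CLOSURE({[P' → . P]}), then GOTO on every symbol after a dot until no new states appear). It has 23 states:
  I0: { [B → . a / y], [B → . a y B], [P → . B D g], [P → . y B y], [P → . y S P], [P' → . P] }  — shift
  I1: { [B → . a / y], [B → . a y B], [D → . B], [D → . g a a], [P → B . D g] }  — shift
  I2: { [P' → P .] }  — accept
  I3: { [B → a . / y], [B → a . y B] }  — shift
  I4: { [B → . a / y], [B → . a y B], [P → y . B y], [P → y . S P], [S → . B P (], [S → . y y] }  — shift
  I5: { [B → . a / y], [B → . a y B], [P → . B D g], [P → . y B y], [P → . y S P], [P → y B . y], [S → B . P (] }  — shift
  I6: { [B → . a / y], [B → . a y B], [P → . B D g], [P → . y B y], [P → . y S P], [P → y S . P] }  — shift
  I7: { [S → y . y] }  — shift
  I8: { [S → y y .] }  — reduce
  I9: { [P → y S P .] }  — reduce
  I10: { [S → B P . (] }  — shift
  I11: { [B → . a / y], [B → . a y B], [P → y . B y], [P → y . S P], [P → y B y .], [S → . B P (], [S → . y y] }  — shift, reduce
  I12: { [S → B P ( .] }  — reduce
  I13: { [B → a / . y] }  — shift
  I14: { [B → . a / y], [B → . a y B], [B → a y . B] }  — shift
  I15: { [B → a y B .] }  — reduce
  I16: { [B → a / y .] }  — reduce
  I17: { [D → B .] }  — reduce
  I18: { [P → B D . g] }  — shift
  I19: { [D → g . a a] }  — shift
  I20: { [D → g a . a] }  — shift
  I21: { [D → g a a .] }  — reduce
  I22: { [P → B D g .] }  — reduce

I11 contains reduce item [P → y B y .] and shift items [B → . a / y], [B → . a y B], [S → . y y] — shift-reduce conflict.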